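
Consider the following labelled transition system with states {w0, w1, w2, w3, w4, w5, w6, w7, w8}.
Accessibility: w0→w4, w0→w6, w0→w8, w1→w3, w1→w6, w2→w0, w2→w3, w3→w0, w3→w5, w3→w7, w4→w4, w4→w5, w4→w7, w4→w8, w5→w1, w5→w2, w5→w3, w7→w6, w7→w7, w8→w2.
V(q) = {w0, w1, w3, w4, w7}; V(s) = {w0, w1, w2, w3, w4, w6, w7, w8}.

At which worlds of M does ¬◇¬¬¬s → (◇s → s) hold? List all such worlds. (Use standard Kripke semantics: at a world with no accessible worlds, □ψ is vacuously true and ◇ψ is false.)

w0, w1, w2, w3, w4, w6, w7, w8

Recall that ◇ψ holds at a world iff ψ holds at some accessible world.
Let φ = ¬◇¬¬¬s → (◇s → s). Evaluate φ at each world:
  w0 (successors {w4, w6, w8}): φ is true.
  w1 (successors {w3, w6}): φ is true.
  w2 (successors {w0, w3}): φ is true.
  w3 (successors {w0, w5, w7}): φ is true.
  w4 (successors {w4, w5, w7, w8}): φ is true.
  w5 (successors {w1, w2, w3}): φ is false.
  w6 (successors ∅): φ is true.
  w7 (successors {w6, w7}): φ is true.
  w8 (successors {w2}): φ is true.
For instance, at w3:
  At w3: ¬◇¬¬¬s is false, ◇s → s is true, so ¬◇¬¬¬s → (◇s → s) is true.
    At w3: ◇¬¬¬s is true, so ¬◇¬¬¬s is false.
      At w3: ◇¬¬¬s requires ¬¬¬s at some successor in {w0, w5, w7}.
        ¬¬¬s holds at w5, so ◇¬¬¬s is true at w3.
    At w3: ◇s is true, s is true, so ◇s → s is true.
      At w3: ◇s requires s at some successor in {w0, w5, w7}.
        s holds at w0, so ◇s is true at w3.
Satisfying worlds: {w0, w1, w2, w3, w4, w6, w7, w8}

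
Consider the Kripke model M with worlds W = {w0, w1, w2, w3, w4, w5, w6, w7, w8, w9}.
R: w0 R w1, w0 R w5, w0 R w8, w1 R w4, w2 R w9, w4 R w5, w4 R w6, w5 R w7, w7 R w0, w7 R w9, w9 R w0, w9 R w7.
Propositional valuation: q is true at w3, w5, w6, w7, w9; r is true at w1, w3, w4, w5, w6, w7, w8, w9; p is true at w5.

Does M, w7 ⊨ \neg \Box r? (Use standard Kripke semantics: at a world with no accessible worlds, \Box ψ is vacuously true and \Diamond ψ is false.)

Yes

Recall that \Box ψ holds at a world iff ψ holds at every accessible world, and \Diamond ψ holds iff ψ holds at some accessible world.
At w7: \Box r is false, so \neg \Box r is true.
  At w7: \Box r requires r at every successor {w0, w9}.
    r fails at w0, so \Box r is false at w7.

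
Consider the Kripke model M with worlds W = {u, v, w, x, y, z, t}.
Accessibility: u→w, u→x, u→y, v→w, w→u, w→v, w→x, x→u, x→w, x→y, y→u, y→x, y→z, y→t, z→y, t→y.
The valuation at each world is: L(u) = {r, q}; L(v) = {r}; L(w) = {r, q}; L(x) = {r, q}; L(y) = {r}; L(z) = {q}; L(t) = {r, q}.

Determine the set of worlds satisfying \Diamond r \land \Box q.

v, y

Let φ = \Diamond r \land \Box q. Evaluate φ at each world:
  u (successors {w, x, y}): φ is false.
  v (successors {w}): φ is true.
  w (successors {u, v, x}): φ is false.
  x (successors {u, w, y}): φ is false.
  y (successors {u, x, z, t}): φ is true.
  z (successors {y}): φ is false.
  t (successors {y}): φ is false.
For instance, at w:
  At w: \Diamond r is true, \Box q is false, so \Diamond r \land \Box q is false.
    At w: \Diamond r requires r at some successor in {u, v, x}.
      r holds at u, so \Diamond r is true at w.
    At w: \Box q requires q at every successor {u, v, x}.
      q fails at v, so \Box q is false at w.
Satisfying worlds: {v, y}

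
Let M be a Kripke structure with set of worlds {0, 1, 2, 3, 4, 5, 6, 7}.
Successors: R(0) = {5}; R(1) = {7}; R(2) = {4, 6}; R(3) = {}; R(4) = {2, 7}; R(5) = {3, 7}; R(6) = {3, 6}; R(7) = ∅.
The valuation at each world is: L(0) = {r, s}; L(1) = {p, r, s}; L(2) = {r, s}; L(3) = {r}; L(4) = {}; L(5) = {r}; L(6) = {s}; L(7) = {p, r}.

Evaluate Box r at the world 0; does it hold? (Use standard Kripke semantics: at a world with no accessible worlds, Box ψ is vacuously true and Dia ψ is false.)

Recall that Box ψ holds at a world iff ψ holds at every accessible world, and Dia ψ holds iff ψ holds at some accessible world.
At 0: Box r requires r at every successor {5}.
  At 5: r is true.
So Box r is true at 0.

Yes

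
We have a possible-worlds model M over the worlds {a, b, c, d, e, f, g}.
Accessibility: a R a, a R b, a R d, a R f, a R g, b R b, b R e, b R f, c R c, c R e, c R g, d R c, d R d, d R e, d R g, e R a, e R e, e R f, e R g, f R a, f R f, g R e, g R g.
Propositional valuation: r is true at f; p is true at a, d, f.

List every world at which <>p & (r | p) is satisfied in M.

a, d, f

Let φ = <>p & (r | p). Evaluate φ at each world:
  a (successors {a, b, d, f, g}): φ is true.
  b (successors {b, e, f}): φ is false.
  c (successors {c, e, g}): φ is false.
  d (successors {c, d, e, g}): φ is true.
  e (successors {a, e, f, g}): φ is false.
  f (successors {a, f}): φ is true.
  g (successors {e, g}): φ is false.
For instance, at b:
  At b: <>p is true, r | p is false, so <>p & (r | p) is false.
    At b: <>p requires p at some successor in {b, e, f}.
      p holds at f, so <>p is true at b.
Satisfying worlds: {a, d, f}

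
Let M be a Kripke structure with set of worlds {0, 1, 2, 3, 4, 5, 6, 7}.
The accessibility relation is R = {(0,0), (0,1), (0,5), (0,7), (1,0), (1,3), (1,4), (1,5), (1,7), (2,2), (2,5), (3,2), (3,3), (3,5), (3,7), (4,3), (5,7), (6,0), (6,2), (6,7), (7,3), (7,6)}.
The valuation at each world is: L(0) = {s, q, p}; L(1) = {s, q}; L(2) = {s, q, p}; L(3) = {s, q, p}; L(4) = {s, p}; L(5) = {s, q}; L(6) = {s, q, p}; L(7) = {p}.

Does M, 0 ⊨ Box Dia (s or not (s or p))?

At 0: Box Dia (s or not (s or p)) requires Dia (s or not (s or p)) at every successor {0, 1, 5, 7}.
  Dia (s or not (s or p)) fails at 5, so Box Dia (s or not (s or p)) is false at 0.
    At 5: Dia (s or not (s or p)) requires s or not (s or p) at some successor in {7}.
      At 7: s or not (s or p) is false.
    So Dia (s or not (s or p)) is false at 5.

No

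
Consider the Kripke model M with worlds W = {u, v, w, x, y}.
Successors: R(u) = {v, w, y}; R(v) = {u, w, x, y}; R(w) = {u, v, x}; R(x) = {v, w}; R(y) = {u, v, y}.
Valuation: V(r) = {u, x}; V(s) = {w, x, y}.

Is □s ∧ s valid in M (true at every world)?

No

Let φ = □s ∧ s. Evaluate φ at each world:
  u (successors {v, w, y}): φ is false.
  v (successors {u, w, x, y}): φ is false.
  w (successors {u, v, x}): φ is false.
  x (successors {v, w}): φ is false.
  y (successors {u, v, y}): φ is false.
Detail at u (counterexample):
  At u: □s is false, s is false, so □s ∧ s is false.
    At u: □s requires s at every successor {v, w, y}.
      s fails at v, so □s is false at u.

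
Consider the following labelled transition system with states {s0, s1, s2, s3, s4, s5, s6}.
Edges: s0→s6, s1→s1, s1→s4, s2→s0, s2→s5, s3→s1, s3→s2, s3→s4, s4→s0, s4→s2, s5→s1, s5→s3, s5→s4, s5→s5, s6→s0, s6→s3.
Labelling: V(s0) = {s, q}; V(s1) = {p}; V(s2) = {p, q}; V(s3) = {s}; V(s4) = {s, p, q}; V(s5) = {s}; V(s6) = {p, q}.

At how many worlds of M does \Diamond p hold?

Let φ = \Diamond p. Evaluate φ at each world:
  s0 (successors {s6}): φ is true.
  s1 (successors {s1, s4}): φ is true.
  s2 (successors {s0, s5}): φ is false.
  s3 (successors {s1, s2, s4}): φ is true.
  s4 (successors {s0, s2}): φ is true.
  s5 (successors {s1, s3, s4, s5}): φ is true.
  s6 (successors {s0, s3}): φ is false.
For instance, at s1:
  At s1: \Diamond p requires p at some successor in {s1, s4}.
    p holds at s1, so \Diamond p is true at s1.
Satisfying worlds: {s0, s1, s3, s4, s5}

5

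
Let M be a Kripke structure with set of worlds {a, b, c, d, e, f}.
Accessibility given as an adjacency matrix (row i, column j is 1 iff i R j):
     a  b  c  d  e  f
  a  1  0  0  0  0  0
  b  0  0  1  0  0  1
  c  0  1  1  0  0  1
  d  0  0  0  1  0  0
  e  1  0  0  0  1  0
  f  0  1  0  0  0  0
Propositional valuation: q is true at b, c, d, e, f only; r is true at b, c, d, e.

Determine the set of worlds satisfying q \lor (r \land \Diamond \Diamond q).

Let φ = q \lor (r \land \Diamond \Diamond q). Evaluate φ at each world:
  a (successors {a}): φ is false.
  b (successors {c, f}): φ is true.
  c (successors {b, c, f}): φ is true.
  d (successors {d}): φ is true.
  e (successors {a, e}): φ is true.
  f (successors {b}): φ is true.
For instance, at e:
  At e: q is true, r \land \Diamond \Diamond q is true, so q \lor (r \land \Diamond \Diamond q) is true.
    At e: r is true, \Diamond \Diamond q is true, so r \land \Diamond \Diamond q is true.
      At e: \Diamond \Diamond q requires \Diamond q at some successor in {a, e}.
        \Diamond q holds at e, so \Diamond \Diamond q is true at e.
Satisfying worlds: {b, c, d, e, f}

b, c, d, e, f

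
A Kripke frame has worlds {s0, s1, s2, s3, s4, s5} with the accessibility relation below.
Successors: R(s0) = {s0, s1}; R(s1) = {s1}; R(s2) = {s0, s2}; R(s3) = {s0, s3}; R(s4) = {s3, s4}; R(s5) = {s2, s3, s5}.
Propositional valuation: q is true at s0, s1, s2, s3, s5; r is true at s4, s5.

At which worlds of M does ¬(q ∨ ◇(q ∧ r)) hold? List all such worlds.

s4

Recall that ◇ψ holds at a world iff ψ holds at some accessible world.
Let φ = ¬(q ∨ ◇(q ∧ r)). Evaluate φ at each world:
  s0 (successors {s0, s1}): φ is false.
  s1 (successors {s1}): φ is false.
  s2 (successors {s0, s2}): φ is false.
  s3 (successors {s0, s3}): φ is false.
  s4 (successors {s3, s4}): φ is true.
  s5 (successors {s2, s3, s5}): φ is false.
For instance, at s0:
  At s0: q ∨ ◇(q ∧ r) is true, so ¬(q ∨ ◇(q ∧ r)) is false.
    At s0: q is true, ◇(q ∧ r) is false, so q ∨ ◇(q ∧ r) is true.
      At s0: ◇(q ∧ r) requires q ∧ r at some successor in {s0, s1}.
        At s0: q ∧ r is false.
        At s1: q ∧ r is false.
      So ◇(q ∧ r) is false at s0.
Satisfying worlds: {s4}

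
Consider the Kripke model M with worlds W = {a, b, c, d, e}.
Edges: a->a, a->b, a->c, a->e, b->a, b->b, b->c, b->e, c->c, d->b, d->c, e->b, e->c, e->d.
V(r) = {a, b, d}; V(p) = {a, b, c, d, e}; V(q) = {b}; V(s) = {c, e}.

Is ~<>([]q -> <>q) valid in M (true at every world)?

No

Recall that []ψ holds at a world iff ψ holds at every accessible world, and <>ψ holds iff ψ holds at some accessible world.
Let φ = ~<>([]q -> <>q). Evaluate φ at each world:
  a (successors {a, b, c, e}): φ is false.
  b (successors {a, b, c, e}): φ is false.
  c (successors {c}): φ is false.
  d (successors {b, c}): φ is false.
  e (successors {b, c, d}): φ is false.
Detail at a (counterexample):
  At a: <>([]q -> <>q) is true, so ~<>([]q -> <>q) is false.
    At a: <>([]q -> <>q) requires []q -> <>q at some successor in {a, b, c, e}.
      []q -> <>q holds at a, so <>([]q -> <>q) is true at a.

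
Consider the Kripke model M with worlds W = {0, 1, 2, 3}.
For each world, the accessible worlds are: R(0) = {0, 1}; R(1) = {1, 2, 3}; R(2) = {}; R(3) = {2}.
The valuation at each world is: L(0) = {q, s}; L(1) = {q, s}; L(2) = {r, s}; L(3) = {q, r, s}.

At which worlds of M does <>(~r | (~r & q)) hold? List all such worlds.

0, 1

Let φ = <>(~r | (~r & q)). Evaluate φ at each world:
  0 (successors {0, 1}): φ is true.
  1 (successors {1, 2, 3}): φ is true.
  2 (successors ∅): φ is false.
  3 (successors {2}): φ is false.
For instance, at 1:
  At 1: <>(~r | (~r & q)) requires ~r | (~r & q) at some successor in {1, 2, 3}.
    ~r | (~r & q) holds at 1, so <>(~r | (~r & q)) is true at 1.
Satisfying worlds: {0, 1}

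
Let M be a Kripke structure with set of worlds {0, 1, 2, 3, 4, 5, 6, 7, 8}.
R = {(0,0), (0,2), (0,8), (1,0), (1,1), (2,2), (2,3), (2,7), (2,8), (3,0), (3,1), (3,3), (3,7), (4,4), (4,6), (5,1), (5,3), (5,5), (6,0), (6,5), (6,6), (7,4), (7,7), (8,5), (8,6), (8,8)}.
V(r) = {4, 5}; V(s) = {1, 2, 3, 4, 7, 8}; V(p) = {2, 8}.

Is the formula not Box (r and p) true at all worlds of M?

Let φ = not Box (r and p). Evaluate φ at each world:
  0 (successors {0, 2, 8}): φ is true.
  1 (successors {0, 1}): φ is true.
  2 (successors {2, 3, 7, 8}): φ is true.
  3 (successors {0, 1, 3, 7}): φ is true.
  4 (successors {4, 6}): φ is true.
  5 (successors {1, 3, 5}): φ is true.
  6 (successors {0, 5, 6}): φ is true.
  7 (successors {4, 7}): φ is true.
  8 (successors {5, 6, 8}): φ is true.
For instance, at 5:
  At 5: Box (r and p) is false, so not Box (r and p) is true.
    At 5: Box (r and p) requires r and p at every successor {1, 3, 5}.
      r and p fails at 1, so Box (r and p) is false at 5.

Yes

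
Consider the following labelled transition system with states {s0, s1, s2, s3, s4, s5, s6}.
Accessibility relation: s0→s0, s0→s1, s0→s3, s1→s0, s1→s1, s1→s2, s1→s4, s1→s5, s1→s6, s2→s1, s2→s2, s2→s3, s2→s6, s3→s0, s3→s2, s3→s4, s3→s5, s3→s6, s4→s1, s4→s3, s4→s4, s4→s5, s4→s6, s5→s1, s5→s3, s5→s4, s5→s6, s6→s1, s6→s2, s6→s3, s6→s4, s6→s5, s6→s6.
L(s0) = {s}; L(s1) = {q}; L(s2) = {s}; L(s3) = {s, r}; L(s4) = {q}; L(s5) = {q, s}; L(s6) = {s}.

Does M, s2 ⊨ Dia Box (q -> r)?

No

At s2: Dia Box (q -> r) requires Box (q -> r) at some successor in {s1, s2, s3, s6}.
  At s1: Box (q -> r) is false.
  At s2: Box (q -> r) is false.
  At s3: Box (q -> r) is false.
  At s6: Box (q -> r) is false.
So Dia Box (q -> r) is false at s2.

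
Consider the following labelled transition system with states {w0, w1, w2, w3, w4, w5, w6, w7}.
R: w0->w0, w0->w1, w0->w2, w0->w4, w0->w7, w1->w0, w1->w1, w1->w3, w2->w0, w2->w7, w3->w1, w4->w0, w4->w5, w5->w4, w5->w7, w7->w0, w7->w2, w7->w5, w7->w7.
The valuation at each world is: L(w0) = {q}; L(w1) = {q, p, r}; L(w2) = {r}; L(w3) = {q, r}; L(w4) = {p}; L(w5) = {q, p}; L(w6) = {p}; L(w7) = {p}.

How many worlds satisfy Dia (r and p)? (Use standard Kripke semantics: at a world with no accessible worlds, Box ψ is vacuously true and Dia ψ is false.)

Let φ = Dia (r and p). Evaluate φ at each world:
  w0 (successors {w0, w1, w2, w4, w7}): φ is true.
  w1 (successors {w0, w1, w3}): φ is true.
  w2 (successors {w0, w7}): φ is false.
  w3 (successors {w1}): φ is true.
  w4 (successors {w0, w5}): φ is false.
  w5 (successors {w4, w7}): φ is false.
  w6 (successors ∅): φ is false.
  w7 (successors {w0, w2, w5, w7}): φ is false.
For instance, at w4:
  At w4: Dia (r and p) requires r and p at some successor in {w0, w5}.
    At w0: r and p is false.
    At w5: r and p is false.
  So Dia (r and p) is false at w4.
Satisfying worlds: {w0, w1, w3}

3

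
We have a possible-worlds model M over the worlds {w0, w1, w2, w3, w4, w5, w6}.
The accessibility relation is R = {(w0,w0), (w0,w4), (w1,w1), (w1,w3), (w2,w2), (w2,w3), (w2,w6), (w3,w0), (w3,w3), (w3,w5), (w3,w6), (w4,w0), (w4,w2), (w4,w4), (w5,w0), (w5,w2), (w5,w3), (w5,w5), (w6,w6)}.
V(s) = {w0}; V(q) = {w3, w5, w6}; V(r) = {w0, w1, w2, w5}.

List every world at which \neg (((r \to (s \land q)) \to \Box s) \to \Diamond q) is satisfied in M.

Recall that \Box ψ holds at a world iff ψ holds at every accessible world, and \Diamond ψ holds iff ψ holds at some accessible world.
Let φ = \neg (((r \to (s \land q)) \to \Box s) \to \Diamond q). Evaluate φ at each world:
  w0 (successors {w0, w4}): φ is true.
  w1 (successors {w1, w3}): φ is false.
  w2 (successors {w2, w3, w6}): φ is false.
  w3 (successors {w0, w3, w5, w6}): φ is false.
  w4 (successors {w0, w2, w4}): φ is false.
  w5 (successors {w0, w2, w3, w5}): φ is false.
  w6 (successors {w6}): φ is false.
For instance, at w0:
  At w0: ((r \to (s \land q)) \to \Box s) \to \Diamond q is false, so \neg (((r \to (s \land q)) \to \Box s) \to \Diamond q) is true.
    At w0: (r \to (s \land q)) \to \Box s is true, \Diamond q is false, so ((r \to (s \land q)) \to \Box s) \to \Diamond q is false.
      At w0: r \to (s \land q) is false, \Box s is false, so (r \to (s \land q)) \to \Box s is true.
      At w0: \Diamond q requires q at some successor in {w0, w4}.
        At w0: q is false.
        At w4: q is false.
      So \Diamond q is false at w0.
Satisfying worlds: {w0}

w0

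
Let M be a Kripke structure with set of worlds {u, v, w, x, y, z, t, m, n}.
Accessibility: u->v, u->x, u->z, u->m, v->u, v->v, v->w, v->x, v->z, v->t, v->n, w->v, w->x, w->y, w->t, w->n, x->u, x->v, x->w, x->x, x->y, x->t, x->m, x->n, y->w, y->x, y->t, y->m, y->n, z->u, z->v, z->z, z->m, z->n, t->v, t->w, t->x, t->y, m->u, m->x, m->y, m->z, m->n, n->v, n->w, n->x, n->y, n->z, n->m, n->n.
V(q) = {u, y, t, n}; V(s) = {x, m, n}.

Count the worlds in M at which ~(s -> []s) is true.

Recall that []ψ holds at a world iff ψ holds at every accessible world, and <>ψ holds iff ψ holds at some accessible world.
Let φ = ~(s -> []s). Evaluate φ at each world:
  u (successors {v, x, z, m}): φ is false.
  v (successors {u, v, w, x, z, t, n}): φ is false.
  w (successors {v, x, y, t, n}): φ is false.
  x (successors {u, v, w, x, y, t, m, n}): φ is true.
  y (successors {w, x, t, m, n}): φ is false.
  z (successors {u, v, z, m, n}): φ is false.
  t (successors {v, w, x, y}): φ is false.
  m (successors {u, x, y, z, n}): φ is true.
  n (successors {v, w, x, y, z, m, n}): φ is true.
For instance, at x:
  At x: s -> []s is false, so ~(s -> []s) is true.
    At x: s is true, []s is false, so s -> []s is false.
      At x: []s requires s at every successor {u, v, w, x, y, t, m, n}.
        s fails at u, so []s is false at x.
Satisfying worlds: {x, m, n}

3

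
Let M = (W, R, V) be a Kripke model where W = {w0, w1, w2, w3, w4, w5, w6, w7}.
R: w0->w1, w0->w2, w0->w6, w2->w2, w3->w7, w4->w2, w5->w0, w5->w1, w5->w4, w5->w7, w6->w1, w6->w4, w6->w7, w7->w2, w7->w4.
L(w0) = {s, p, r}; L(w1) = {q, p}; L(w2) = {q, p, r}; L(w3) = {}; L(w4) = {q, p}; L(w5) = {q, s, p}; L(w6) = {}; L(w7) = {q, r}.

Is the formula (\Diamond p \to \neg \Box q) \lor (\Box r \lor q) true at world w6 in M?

No

At w6: \Diamond p \to \neg \Box q is false, \Box r \lor q is false, so (\Diamond p \to \neg \Box q) \lor (\Box r \lor q) is false.
  At w6: \Diamond p is true, \neg \Box q is false, so \Diamond p \to \neg \Box q is false.
    At w6: \Diamond p requires p at some successor in {w1, w4, w7}.
      p holds at w1, so \Diamond p is true at w6.
    At w6: \Box q is true, so \neg \Box q is false.
      At w6: \Box q requires q at every successor {w1, w4, w7}.
        At w1: q is true.
        At w4: q is true.
        At w7: q is true.
      So \Box q is true at w6.
  At w6: \Box r is false, q is false, so \Box r \lor q is false.
    At w6: \Box r requires r at every successor {w1, w4, w7}.
      r fails at w1, so \Box r is false at w6.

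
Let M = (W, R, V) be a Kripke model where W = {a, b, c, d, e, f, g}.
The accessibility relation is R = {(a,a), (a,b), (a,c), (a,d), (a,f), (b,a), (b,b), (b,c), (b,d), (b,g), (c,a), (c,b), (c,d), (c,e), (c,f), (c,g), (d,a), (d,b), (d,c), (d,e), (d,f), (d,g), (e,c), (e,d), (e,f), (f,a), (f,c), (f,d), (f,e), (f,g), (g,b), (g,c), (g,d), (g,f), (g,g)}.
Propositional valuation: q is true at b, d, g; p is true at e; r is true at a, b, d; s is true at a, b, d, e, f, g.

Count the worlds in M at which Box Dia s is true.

Recall that Box ψ holds at a world iff ψ holds at every accessible world, and Dia ψ holds iff ψ holds at some accessible world.
Let φ = Box Dia s. Evaluate φ at each world:
  a (successors {a, b, c, d, f}): φ is true.
  b (successors {a, b, c, d, g}): φ is true.
  c (successors {a, b, d, e, f, g}): φ is true.
  d (successors {a, b, c, e, f, g}): φ is true.
  e (successors {c, d, f}): φ is true.
  f (successors {a, c, d, e, g}): φ is true.
  g (successors {b, c, d, f, g}): φ is true.
For instance, at a:
  At a: Box Dia s requires Dia s at every successor {a, b, c, d, f}.
    At a: Dia s is true.
    At b: Dia s is true.
    At c: Dia s is true.
    At d: Dia s is true.
    At f: Dia s is true.
  So Box Dia s is true at a.
Satisfying worlds: {a, b, c, d, e, f, g}

7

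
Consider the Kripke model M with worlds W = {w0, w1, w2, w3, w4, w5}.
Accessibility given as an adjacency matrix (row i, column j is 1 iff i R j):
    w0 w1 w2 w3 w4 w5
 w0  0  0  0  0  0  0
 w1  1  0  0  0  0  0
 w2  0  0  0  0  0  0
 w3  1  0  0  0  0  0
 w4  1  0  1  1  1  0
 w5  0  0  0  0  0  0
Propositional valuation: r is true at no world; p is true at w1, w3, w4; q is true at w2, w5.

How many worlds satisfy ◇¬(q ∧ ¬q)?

Let φ = ◇¬(q ∧ ¬q). Evaluate φ at each world:
  w0 (successors ∅): φ is false.
  w1 (successors {w0}): φ is true.
  w2 (successors ∅): φ is false.
  w3 (successors {w0}): φ is true.
  w4 (successors {w0, w2, w3, w4}): φ is true.
  w5 (successors ∅): φ is false.
For instance, at w3:
  At w3: ◇¬(q ∧ ¬q) requires ¬(q ∧ ¬q) at some successor in {w0}.
    ¬(q ∧ ¬q) holds at w0, so ◇¬(q ∧ ¬q) is true at w3.
Satisfying worlds: {w1, w3, w4}

3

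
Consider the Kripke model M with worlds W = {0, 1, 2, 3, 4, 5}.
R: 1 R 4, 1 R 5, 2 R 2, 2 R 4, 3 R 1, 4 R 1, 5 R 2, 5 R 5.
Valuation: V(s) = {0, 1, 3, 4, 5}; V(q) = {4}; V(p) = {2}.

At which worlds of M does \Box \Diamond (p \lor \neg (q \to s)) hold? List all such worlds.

Let φ = \Box \Diamond (p \lor \neg (q \to s)). Evaluate φ at each world:
  0 (successors ∅): φ is true.
  1 (successors {4, 5}): φ is false.
  2 (successors {2, 4}): φ is false.
  3 (successors {1}): φ is false.
  4 (successors {1}): φ is false.
  5 (successors {2, 5}): φ is true.
For instance, at 4:
  At 4: \Box \Diamond (p \lor \neg (q \to s)) requires \Diamond (p \lor \neg (q \to s)) at every successor {1}.
    \Diamond (p \lor \neg (q \to s)) fails at 1, so \Box \Diamond (p \lor \neg (q \to s)) is false at 4.
      At 1: \Diamond (p \lor \neg (q \to s)) requires p \lor \neg (q \to s) at some successor in {4, 5}.
        At 4: p \lor \neg (q \to s) is false.
        At 5: p \lor \neg (q \to s) is false.
      So \Diamond (p \lor \neg (q \to s)) is false at 1.
Satisfying worlds: {0, 5}

0, 5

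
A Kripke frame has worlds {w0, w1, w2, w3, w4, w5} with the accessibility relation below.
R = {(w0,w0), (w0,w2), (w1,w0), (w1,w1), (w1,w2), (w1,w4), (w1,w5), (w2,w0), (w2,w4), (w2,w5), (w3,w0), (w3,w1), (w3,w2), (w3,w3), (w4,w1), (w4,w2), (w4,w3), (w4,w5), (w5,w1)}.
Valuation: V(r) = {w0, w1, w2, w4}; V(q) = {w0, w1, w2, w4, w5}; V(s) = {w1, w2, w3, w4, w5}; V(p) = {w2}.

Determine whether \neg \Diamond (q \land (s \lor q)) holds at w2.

No

At w2: \Diamond (q \land (s \lor q)) is true, so \neg \Diamond (q \land (s \lor q)) is false.
  At w2: \Diamond (q \land (s \lor q)) requires q \land (s \lor q) at some successor in {w0, w4, w5}.
    q \land (s \lor q) holds at w0, so \Diamond (q \land (s \lor q)) is true at w2.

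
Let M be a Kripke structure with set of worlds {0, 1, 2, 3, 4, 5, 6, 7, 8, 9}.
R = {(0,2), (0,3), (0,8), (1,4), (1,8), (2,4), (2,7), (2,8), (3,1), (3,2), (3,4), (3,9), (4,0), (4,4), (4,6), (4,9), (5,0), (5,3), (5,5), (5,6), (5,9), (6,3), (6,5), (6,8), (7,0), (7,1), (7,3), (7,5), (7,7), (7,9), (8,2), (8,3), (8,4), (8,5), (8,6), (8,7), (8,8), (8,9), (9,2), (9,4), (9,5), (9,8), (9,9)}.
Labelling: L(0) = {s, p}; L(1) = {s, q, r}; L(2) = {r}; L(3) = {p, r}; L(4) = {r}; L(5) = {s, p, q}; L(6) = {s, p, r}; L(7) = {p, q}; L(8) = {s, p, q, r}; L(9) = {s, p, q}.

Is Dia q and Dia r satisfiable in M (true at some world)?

Yes

Let φ = Dia q and Dia r. Evaluate φ at each world:
  0 (successors {2, 3, 8}): φ is true.
  1 (successors {4, 8}): φ is true.
  2 (successors {4, 7, 8}): φ is true.
  3 (successors {1, 2, 4, 9}): φ is true.
  4 (successors {0, 4, 6, 9}): φ is true.
  5 (successors {0, 3, 5, 6, 9}): φ is true.
  6 (successors {3, 5, 8}): φ is true.
  7 (successors {0, 1, 3, 5, 7, 9}): φ is true.
  8 (successors {2, 3, 4, 5, 6, 7, 8, 9}): φ is true.
  9 (successors {2, 4, 5, 8, 9}): φ is true.
Detail at 0 (witness):
  At 0: Dia q is true, Dia r is true, so Dia q and Dia r is true.
    At 0: Dia q requires q at some successor in {2, 3, 8}.
      q holds at 8, so Dia q is true at 0.
    At 0: Dia r requires r at some successor in {2, 3, 8}.
      r holds at 2, so Dia r is true at 0.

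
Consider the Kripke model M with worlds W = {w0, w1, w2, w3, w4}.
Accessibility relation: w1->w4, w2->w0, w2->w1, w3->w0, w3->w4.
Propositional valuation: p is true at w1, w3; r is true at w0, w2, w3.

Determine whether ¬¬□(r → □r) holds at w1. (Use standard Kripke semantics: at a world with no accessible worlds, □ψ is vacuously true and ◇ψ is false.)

Yes

At w1: ¬□(r → □r) is false, so ¬¬□(r → □r) is true.
  At w1: □(r → □r) is true, so ¬□(r → □r) is false.
    At w1: □(r → □r) requires r → □r at every successor {w4}.
      At w4: r → □r is true.
    So □(r → □r) is true at w1.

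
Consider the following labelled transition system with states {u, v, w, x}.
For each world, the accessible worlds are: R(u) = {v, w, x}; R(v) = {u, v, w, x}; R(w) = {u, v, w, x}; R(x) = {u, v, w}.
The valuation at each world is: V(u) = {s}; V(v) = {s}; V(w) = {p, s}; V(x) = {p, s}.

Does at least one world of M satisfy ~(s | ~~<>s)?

Recall that <>ψ holds at a world iff ψ holds at some accessible world.
Let φ = ~(s | ~~<>s). Evaluate φ at each world:
  u (successors {v, w, x}): φ is false.
  v (successors {u, v, w, x}): φ is false.
  w (successors {u, v, w, x}): φ is false.
  x (successors {u, v, w}): φ is false.
For instance, at u:
  At u: s | ~~<>s is true, so ~(s | ~~<>s) is false.
    At u: s is true, ~~<>s is true, so s | ~~<>s is true.
      At u: ~<>s is false, so ~~<>s is true.

No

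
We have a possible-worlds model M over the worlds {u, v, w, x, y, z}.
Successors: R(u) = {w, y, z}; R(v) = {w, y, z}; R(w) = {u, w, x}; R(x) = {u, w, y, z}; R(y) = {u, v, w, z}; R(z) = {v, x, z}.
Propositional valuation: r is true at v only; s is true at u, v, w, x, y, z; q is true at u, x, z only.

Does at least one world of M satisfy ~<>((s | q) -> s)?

No

Let φ = ~<>((s | q) -> s). Evaluate φ at each world:
  u (successors {w, y, z}): φ is false.
  v (successors {w, y, z}): φ is false.
  w (successors {u, w, x}): φ is false.
  x (successors {u, w, y, z}): φ is false.
  y (successors {u, v, w, z}): φ is false.
  z (successors {v, x, z}): φ is false.
For instance, at x:
  At x: <>((s | q) -> s) is true, so ~<>((s | q) -> s) is false.
    At x: <>((s | q) -> s) requires (s | q) -> s at some successor in {u, w, y, z}.
      (s | q) -> s holds at u, so <>((s | q) -> s) is true at x.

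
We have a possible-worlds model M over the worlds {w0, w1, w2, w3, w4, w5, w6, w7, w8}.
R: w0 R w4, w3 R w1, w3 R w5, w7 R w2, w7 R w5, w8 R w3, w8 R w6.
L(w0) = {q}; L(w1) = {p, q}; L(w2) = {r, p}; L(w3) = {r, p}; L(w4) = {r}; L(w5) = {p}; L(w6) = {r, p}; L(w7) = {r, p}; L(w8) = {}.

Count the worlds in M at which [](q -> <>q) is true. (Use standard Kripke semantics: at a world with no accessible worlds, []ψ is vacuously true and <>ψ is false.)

8

Let φ = [](q -> <>q). Evaluate φ at each world:
  w0 (successors {w4}): φ is true.
  w1 (successors ∅): φ is true.
  w2 (successors ∅): φ is true.
  w3 (successors {w1, w5}): φ is false.
  w4 (successors ∅): φ is true.
  w5 (successors ∅): φ is true.
  w6 (successors ∅): φ is true.
  w7 (successors {w2, w5}): φ is true.
  w8 (successors {w3, w6}): φ is true.
For instance, at w3:
  At w3: [](q -> <>q) requires q -> <>q at every successor {w1, w5}.
    q -> <>q fails at w1, so [](q -> <>q) is false at w3.
      At w1: q is true, <>q is false, so q -> <>q is false.
Satisfying worlds: {w0, w1, w2, w4, w5, w6, w7, w8}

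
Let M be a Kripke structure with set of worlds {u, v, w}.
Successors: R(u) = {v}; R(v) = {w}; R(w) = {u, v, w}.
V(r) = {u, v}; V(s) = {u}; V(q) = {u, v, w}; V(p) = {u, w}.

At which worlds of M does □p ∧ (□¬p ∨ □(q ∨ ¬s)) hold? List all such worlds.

v

Let φ = □p ∧ (□¬p ∨ □(q ∨ ¬s)). Evaluate φ at each world:
  u (successors {v}): φ is false.
  v (successors {w}): φ is true.
  w (successors {u, v, w}): φ is false.
For instance, at v:
  At v: □p is true, □¬p ∨ □(q ∨ ¬s) is true, so □p ∧ (□¬p ∨ □(q ∨ ¬s)) is true.
    At v: □p requires p at every successor {w}.
      At w: p is true.
    So □p is true at v.
    At v: □¬p is false, □(q ∨ ¬s) is true, so □¬p ∨ □(q ∨ ¬s) is true.
      At v: □¬p requires ¬p at every successor {w}.
        ¬p fails at w, so □¬p is false at v.
      At v: □(q ∨ ¬s) requires q ∨ ¬s at every successor {w}.
        At w: q ∨ ¬s is true.
      So □(q ∨ ¬s) is true at v.
Satisfying worlds: {v}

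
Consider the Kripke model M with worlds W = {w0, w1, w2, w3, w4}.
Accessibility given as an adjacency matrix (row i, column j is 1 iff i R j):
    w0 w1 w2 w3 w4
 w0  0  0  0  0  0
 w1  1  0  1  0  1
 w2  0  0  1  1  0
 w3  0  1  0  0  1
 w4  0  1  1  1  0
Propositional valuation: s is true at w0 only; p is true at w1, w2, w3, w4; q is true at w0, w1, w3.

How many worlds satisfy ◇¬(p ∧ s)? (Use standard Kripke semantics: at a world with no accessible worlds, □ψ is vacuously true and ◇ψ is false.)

4

Recall that ◇ψ holds at a world iff ψ holds at some accessible world.
Let φ = ◇¬(p ∧ s). Evaluate φ at each world:
  w0 (successors ∅): φ is false.
  w1 (successors {w0, w2, w4}): φ is true.
  w2 (successors {w2, w3}): φ is true.
  w3 (successors {w1, w4}): φ is true.
  w4 (successors {w1, w2, w3}): φ is true.
For instance, at w2:
  At w2: ◇¬(p ∧ s) requires ¬(p ∧ s) at some successor in {w2, w3}.
    ¬(p ∧ s) holds at w2, so ◇¬(p ∧ s) is true at w2.
Satisfying worlds: {w1, w2, w3, w4}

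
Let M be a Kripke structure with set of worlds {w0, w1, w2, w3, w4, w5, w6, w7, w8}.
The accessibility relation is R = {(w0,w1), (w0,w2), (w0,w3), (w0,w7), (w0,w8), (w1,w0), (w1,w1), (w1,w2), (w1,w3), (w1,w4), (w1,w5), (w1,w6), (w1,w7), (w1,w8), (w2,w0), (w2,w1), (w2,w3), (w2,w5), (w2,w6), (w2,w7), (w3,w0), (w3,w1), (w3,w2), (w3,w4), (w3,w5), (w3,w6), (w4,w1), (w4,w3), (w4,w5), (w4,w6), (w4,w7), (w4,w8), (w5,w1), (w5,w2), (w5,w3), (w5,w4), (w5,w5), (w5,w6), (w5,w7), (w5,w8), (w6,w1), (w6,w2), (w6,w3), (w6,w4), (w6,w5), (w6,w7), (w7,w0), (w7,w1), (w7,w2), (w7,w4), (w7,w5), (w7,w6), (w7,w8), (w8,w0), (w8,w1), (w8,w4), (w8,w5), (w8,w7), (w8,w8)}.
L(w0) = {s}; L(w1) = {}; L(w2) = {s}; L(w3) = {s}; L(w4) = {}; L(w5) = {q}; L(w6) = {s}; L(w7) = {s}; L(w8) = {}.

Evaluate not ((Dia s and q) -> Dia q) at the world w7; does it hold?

No

At w7: (Dia s and q) -> Dia q is true, so not ((Dia s and q) -> Dia q) is false.
  At w7: Dia s and q is false, Dia q is true, so (Dia s and q) -> Dia q is true.
    At w7: Dia s is true, q is false, so Dia s and q is false.
      At w7: Dia s requires s at some successor in {w0, w1, w2, w4, w5, w6, w8}.
        s holds at w0, so Dia s is true at w7.
    At w7: Dia q requires q at some successor in {w0, w1, w2, w4, w5, w6, w8}.
      q holds at w5, so Dia q is true at w7.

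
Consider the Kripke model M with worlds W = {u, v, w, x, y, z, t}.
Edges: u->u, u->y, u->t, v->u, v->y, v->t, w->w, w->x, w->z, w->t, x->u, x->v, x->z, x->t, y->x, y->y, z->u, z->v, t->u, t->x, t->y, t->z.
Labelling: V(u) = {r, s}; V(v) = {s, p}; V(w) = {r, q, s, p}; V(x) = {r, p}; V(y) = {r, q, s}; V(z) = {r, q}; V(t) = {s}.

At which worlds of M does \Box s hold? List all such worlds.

u, v, z

Let φ = \Box s. Evaluate φ at each world:
  u (successors {u, y, t}): φ is true.
  v (successors {u, y, t}): φ is true.
  w (successors {w, x, z, t}): φ is false.
  x (successors {u, v, z, t}): φ is false.
  y (successors {x, y}): φ is false.
  z (successors {u, v}): φ is true.
  t (successors {u, x, y, z}): φ is false.
For instance, at z:
  At z: \Box s requires s at every successor {u, v}.
    At u: s is true.
    At v: s is true.
  So \Box s is true at z.
Satisfying worlds: {u, v, z}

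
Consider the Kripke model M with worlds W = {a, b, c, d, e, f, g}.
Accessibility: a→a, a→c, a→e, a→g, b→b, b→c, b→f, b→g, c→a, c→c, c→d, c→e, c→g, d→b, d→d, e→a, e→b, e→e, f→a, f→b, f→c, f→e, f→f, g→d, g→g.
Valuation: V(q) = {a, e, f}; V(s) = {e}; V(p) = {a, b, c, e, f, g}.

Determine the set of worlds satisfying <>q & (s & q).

e

Let φ = <>q & (s & q). Evaluate φ at each world:
  a (successors {a, c, e, g}): φ is false.
  b (successors {b, c, f, g}): φ is false.
  c (successors {a, c, d, e, g}): φ is false.
  d (successors {b, d}): φ is false.
  e (successors {a, b, e}): φ is true.
  f (successors {a, b, c, e, f}): φ is false.
  g (successors {d, g}): φ is false.
For instance, at g:
  At g: <>q is false, s & q is false, so <>q & (s & q) is false.
    At g: <>q requires q at some successor in {d, g}.
      At d: q is false.
      At g: q is false.
    So <>q is false at g.
Satisfying worlds: {e}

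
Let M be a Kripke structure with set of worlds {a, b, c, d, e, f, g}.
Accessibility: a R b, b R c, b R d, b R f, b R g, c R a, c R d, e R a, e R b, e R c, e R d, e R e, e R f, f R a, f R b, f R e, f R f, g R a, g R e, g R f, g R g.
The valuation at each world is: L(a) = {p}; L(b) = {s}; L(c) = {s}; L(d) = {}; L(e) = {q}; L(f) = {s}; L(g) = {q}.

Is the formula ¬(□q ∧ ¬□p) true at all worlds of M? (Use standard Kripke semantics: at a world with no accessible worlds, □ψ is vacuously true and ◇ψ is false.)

Let φ = ¬(□q ∧ ¬□p). Evaluate φ at each world:
  a (successors {b}): φ is true.
  b (successors {c, d, f, g}): φ is true.
  c (successors {a, d}): φ is true.
  d (successors ∅): φ is true.
  e (successors {a, b, c, d, e, f}): φ is true.
  f (successors {a, b, e, f}): φ is true.
  g (successors {a, e, f, g}): φ is true.
For instance, at e:
  At e: □q ∧ ¬□p is false, so ¬(□q ∧ ¬□p) is true.
    At e: □q is false, ¬□p is true, so □q ∧ ¬□p is false.
      At e: □q requires q at every successor {a, b, c, d, e, f}.
        q fails at a, so □q is false at e.
      At e: □p is false, so ¬□p is true.

Yes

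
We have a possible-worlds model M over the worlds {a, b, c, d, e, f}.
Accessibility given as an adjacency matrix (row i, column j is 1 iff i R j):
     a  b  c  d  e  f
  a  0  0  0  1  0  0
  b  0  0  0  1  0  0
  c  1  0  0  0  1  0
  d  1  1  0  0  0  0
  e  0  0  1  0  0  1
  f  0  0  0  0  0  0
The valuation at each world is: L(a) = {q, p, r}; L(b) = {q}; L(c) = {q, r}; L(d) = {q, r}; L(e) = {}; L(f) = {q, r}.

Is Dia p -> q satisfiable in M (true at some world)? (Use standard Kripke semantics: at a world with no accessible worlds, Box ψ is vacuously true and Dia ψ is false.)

Yes

Let φ = Dia p -> q. Evaluate φ at each world:
  a (successors {d}): φ is true.
  b (successors {d}): φ is true.
  c (successors {a, e}): φ is true.
  d (successors {a, b}): φ is true.
  e (successors {c, f}): φ is true.
  f (successors ∅): φ is true.
Detail at a (witness):
  At a: Dia p is false, q is true, so Dia p -> q is true.
    At a: Dia p requires p at some successor in {d}.
      At d: p is false.
    So Dia p is false at a.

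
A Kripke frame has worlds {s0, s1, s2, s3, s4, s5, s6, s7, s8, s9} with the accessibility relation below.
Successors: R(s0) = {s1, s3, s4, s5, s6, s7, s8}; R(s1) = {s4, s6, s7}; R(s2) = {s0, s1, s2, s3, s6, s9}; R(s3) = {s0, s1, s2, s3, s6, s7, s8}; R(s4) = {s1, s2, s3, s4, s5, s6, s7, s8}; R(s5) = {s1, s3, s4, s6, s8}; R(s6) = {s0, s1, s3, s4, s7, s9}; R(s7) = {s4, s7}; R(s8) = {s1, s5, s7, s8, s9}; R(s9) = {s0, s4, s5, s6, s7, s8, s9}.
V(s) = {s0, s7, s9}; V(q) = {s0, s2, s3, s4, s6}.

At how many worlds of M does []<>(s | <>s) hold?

10

Let φ = []<>(s | <>s). Evaluate φ at each world:
  s0 (successors {s1, s3, s4, s5, s6, s7, s8}): φ is true.
  s1 (successors {s4, s6, s7}): φ is true.
  s2 (successors {s0, s1, s2, s3, s6, s9}): φ is true.
  s3 (successors {s0, s1, s2, s3, s6, s7, s8}): φ is true.
  s4 (successors {s1, s2, s3, s4, s5, s6, s7, s8}): φ is true.
  s5 (successors {s1, s3, s4, s6, s8}): φ is true.
  s6 (successors {s0, s1, s3, s4, s7, s9}): φ is true.
  s7 (successors {s4, s7}): φ is true.
  s8 (successors {s1, s5, s7, s8, s9}): φ is true.
  s9 (successors {s0, s4, s5, s6, s7, s8, s9}): φ is true.
For instance, at s0:
  At s0: []<>(s | <>s) requires <>(s | <>s) at every successor {s1, s3, s4, s5, s6, s7, s8}.
    At s1: <>(s | <>s) is true.
    At s3: <>(s | <>s) is true.
    At s4: <>(s | <>s) is true.
    At s5: <>(s | <>s) is true.
    At s6: <>(s | <>s) is true.
    At s7: <>(s | <>s) is true.
    At s8: <>(s | <>s) is true.
  So []<>(s | <>s) is true at s0.
Satisfying worlds: {s0, s1, s2, s3, s4, s5, s6, s7, s8, s9}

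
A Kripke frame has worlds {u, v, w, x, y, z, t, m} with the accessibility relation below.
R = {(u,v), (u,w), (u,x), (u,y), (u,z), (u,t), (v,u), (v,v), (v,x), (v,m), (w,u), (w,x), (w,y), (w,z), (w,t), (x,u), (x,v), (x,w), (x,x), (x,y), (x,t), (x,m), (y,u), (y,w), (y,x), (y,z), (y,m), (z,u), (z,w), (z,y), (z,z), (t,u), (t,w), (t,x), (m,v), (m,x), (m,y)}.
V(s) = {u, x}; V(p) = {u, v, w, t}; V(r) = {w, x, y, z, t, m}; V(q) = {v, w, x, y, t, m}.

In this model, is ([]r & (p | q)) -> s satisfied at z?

Yes

At z: []r & (p | q) is false, s is false, so ([]r & (p | q)) -> s is true.
  At z: []r is false, p | q is false, so []r & (p | q) is false.
    At z: []r requires r at every successor {u, w, y, z}.
      r fails at u, so []r is false at z.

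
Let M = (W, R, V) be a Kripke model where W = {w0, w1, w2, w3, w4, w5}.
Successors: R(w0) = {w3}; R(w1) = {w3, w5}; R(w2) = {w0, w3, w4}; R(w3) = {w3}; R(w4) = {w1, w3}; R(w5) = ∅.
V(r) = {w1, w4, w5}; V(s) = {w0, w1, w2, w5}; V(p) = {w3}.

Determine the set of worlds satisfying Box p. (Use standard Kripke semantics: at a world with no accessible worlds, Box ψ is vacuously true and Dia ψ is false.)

Let φ = Box p. Evaluate φ at each world:
  w0 (successors {w3}): φ is true.
  w1 (successors {w3, w5}): φ is false.
  w2 (successors {w0, w3, w4}): φ is false.
  w3 (successors {w3}): φ is true.
  w4 (successors {w1, w3}): φ is false.
  w5 (successors ∅): φ is true.
For instance, at w0:
  At w0: Box p requires p at every successor {w3}.
    At w3: p is true.
  So Box p is true at w0.
Satisfying worlds: {w0, w3, w5}

w0, w3, w5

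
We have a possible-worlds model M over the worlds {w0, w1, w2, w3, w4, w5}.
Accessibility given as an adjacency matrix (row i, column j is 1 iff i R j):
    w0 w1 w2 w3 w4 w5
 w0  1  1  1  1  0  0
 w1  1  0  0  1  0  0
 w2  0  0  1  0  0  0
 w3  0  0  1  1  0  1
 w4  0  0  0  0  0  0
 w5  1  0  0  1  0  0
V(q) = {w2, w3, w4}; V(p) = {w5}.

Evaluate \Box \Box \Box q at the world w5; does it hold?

No

Recall that \Box ψ holds at a world iff ψ holds at every accessible world, and \Diamond ψ holds iff ψ holds at some accessible world.
At w5: \Box \Box \Box q requires \Box \Box q at every successor {w0, w3}.
  \Box \Box q fails at w0, so \Box \Box \Box q is false at w5.
    At w0: \Box \Box q requires \Box q at every successor {w0, w1, w2, w3}.
      \Box q fails at w0, so \Box \Box q is false at w0.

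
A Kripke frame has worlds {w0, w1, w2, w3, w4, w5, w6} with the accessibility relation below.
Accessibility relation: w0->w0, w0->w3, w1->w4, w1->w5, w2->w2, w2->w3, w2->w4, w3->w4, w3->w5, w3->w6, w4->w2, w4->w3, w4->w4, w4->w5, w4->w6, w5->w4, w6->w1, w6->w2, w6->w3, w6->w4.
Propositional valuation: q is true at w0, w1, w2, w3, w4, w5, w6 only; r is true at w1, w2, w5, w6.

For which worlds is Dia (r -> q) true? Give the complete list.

Recall that Dia ψ holds at a world iff ψ holds at some accessible world.
Let φ = Dia (r -> q). Evaluate φ at each world:
  w0 (successors {w0, w3}): φ is true.
  w1 (successors {w4, w5}): φ is true.
  w2 (successors {w2, w3, w4}): φ is true.
  w3 (successors {w4, w5, w6}): φ is true.
  w4 (successors {w2, w3, w4, w5, w6}): φ is true.
  w5 (successors {w4}): φ is true.
  w6 (successors {w1, w2, w3, w4}): φ is true.
For instance, at w3:
  At w3: Dia (r -> q) requires r -> q at some successor in {w4, w5, w6}.
    r -> q holds at w4, so Dia (r -> q) is true at w3.
Satisfying worlds: {w0, w1, w2, w3, w4, w5, w6}

w0, w1, w2, w3, w4, w5, w6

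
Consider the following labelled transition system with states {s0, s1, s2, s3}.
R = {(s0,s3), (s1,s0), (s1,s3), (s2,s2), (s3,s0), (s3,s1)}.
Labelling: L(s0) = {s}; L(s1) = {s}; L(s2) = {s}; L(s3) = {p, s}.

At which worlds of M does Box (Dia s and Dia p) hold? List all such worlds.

s3

Recall that Box ψ holds at a world iff ψ holds at every accessible world, and Dia ψ holds iff ψ holds at some accessible world.
Let φ = Box (Dia s and Dia p). Evaluate φ at each world:
  s0 (successors {s3}): φ is false.
  s1 (successors {s0, s3}): φ is false.
  s2 (successors {s2}): φ is false.
  s3 (successors {s0, s1}): φ is true.
For instance, at s1:
  At s1: Box (Dia s and Dia p) requires Dia s and Dia p at every successor {s0, s3}.
    Dia s and Dia p fails at s3, so Box (Dia s and Dia p) is false at s1.
      At s3: Dia s is true, Dia p is false, so Dia s and Dia p is false.
Satisfying worlds: {s3}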